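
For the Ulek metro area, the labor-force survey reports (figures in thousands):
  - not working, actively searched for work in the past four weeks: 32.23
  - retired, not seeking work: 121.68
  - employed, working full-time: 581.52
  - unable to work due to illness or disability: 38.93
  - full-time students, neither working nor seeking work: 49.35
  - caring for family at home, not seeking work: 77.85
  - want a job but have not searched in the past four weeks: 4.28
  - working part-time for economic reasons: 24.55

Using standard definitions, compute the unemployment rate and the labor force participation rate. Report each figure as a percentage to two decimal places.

Unemployment rate ≈ 5.05%; labor force participation rate ≈ 68.61%.

Employed = 581.52 + 24.55 = 606.07 thousand (anyone who worked, including part-time for economic reasons, counts as employed).
Unemployed = 32.23 thousand.
Labor force = 606.07 + 32.23 = 638.30 thousand.
Not in labor force = 121.68 + 38.93 + 49.35 + 77.85 + 4.28 = 292.09 thousand (those not working and not actively searching are outside the labor force — including those who want a job but have given up searching).
Civilian working-age population = 638.30 + 292.09 = 930.39 thousand.
Unemployment rate = 32.23 / 638.30 = 5.05%.
Labor force participation rate = 638.30 / 930.39 = 68.61%.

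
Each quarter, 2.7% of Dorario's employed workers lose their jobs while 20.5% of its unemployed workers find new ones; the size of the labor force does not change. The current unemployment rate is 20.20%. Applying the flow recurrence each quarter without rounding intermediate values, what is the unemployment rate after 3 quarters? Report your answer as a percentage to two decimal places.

With a fixed labor force, u_{t+1} = u_t + s·(1−u_t) − f·u_t = u_t·(1−s−f) + s.
Here 1−s−f = 0.768 and s = 0.027.
u_1 = 0.202000 × 0.768 + 0.027 = 0.182136.
u_2 = 0.182136 × 0.768 + 0.027 = 0.166880.
u_3 = 0.166880 × 0.768 + 0.027 = 0.155164.

Unemployment rate after three quarters ≈ 15.52%.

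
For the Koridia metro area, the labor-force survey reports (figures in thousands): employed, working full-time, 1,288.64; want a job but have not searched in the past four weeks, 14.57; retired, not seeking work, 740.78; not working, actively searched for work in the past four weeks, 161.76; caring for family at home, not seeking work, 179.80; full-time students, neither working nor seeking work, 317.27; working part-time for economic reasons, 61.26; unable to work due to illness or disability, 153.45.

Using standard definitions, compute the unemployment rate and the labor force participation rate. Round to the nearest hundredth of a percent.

Unemployment rate ≈ 10.70%; labor force participation rate ≈ 51.81%.

Employed = 1,288.64 + 61.26 = 1,349.90 thousand (anyone who worked, including part-time for economic reasons, counts as employed).
Unemployed = 161.76 thousand.
Labor force = 1,349.90 + 161.76 = 1,511.66 thousand.
Not in labor force = 14.57 + 740.78 + 179.80 + 317.27 + 153.45 = 1,405.87 thousand (those not working and not actively searching are outside the labor force — including those who want a job but have given up searching).
Civilian working-age population = 1,511.66 + 1,405.87 = 2,917.53 thousand.
Unemployment rate = 161.76 / 1,511.66 = 10.70%.
Labor force participation rate = 1,511.66 / 2,917.53 = 51.81%.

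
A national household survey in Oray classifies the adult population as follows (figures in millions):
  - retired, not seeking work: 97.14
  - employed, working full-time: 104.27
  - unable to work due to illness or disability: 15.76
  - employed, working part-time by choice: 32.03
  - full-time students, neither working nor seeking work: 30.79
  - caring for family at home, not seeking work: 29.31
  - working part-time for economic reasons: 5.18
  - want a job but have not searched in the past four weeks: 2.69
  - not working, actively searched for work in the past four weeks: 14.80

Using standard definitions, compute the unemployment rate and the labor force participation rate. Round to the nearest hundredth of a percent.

Unemployment rate ≈ 9.47%; labor force participation rate ≈ 47.08%.

Employed = 104.27 + 32.03 + 5.18 = 141.48 million (anyone who worked, including part-time for economic reasons, counts as employed).
Unemployed = 14.80 million.
Labor force = 141.48 + 14.80 = 156.28 million.
Not in labor force = 97.14 + 15.76 + 30.79 + 29.31 + 2.69 = 175.69 million (those not working and not actively searching are outside the labor force — including those who want a job but have given up searching).
Civilian working-age population = 156.28 + 175.69 = 331.97 million.
Unemployment rate = 14.80 / 156.28 = 9.47%.
Labor force participation rate = 156.28 / 331.97 = 47.08%.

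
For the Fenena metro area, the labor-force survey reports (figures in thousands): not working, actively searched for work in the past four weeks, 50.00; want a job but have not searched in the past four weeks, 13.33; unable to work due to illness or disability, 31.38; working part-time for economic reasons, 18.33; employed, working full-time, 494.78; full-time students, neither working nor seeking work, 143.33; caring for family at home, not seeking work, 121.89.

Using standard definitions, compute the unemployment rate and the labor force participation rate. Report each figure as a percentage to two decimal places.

Employed = 18.33 + 494.78 = 513.11 thousand (anyone who worked, including part-time for economic reasons, counts as employed).
Unemployed = 50.00 thousand.
Labor force = 513.11 + 50.00 = 563.11 thousand.
Not in labor force = 13.33 + 31.38 + 143.33 + 121.89 = 309.93 thousand (those not working and not actively searching are outside the labor force — including those who want a job but have given up searching).
Civilian working-age population = 563.11 + 309.93 = 873.04 thousand.
Unemployment rate = 50.00 / 563.11 = 8.88%.
Labor force participation rate = 563.11 / 873.04 = 64.50%.

Unemployment rate ≈ 8.88%; labor force participation rate ≈ 64.50%.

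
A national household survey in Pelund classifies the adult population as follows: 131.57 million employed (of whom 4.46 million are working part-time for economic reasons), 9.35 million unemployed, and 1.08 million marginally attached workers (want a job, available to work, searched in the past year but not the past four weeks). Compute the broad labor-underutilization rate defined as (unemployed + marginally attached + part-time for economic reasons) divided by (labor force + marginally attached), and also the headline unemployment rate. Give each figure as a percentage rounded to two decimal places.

Labor force = 131.57 + 9.35 = 140.92 million.
Numerator = 9.35 + 1.08 + 4.46 = 14.89 million.
Denominator = 140.92 + 1.08 = 142.00 million.
Broad rate = 14.89 / 142.00 = 10.49%.
Headline unemployment rate = 9.35 / 140.92 = 6.63%.

Broad underutilization rate ≈ 10.49%; headline unemployment rate ≈ 6.63%.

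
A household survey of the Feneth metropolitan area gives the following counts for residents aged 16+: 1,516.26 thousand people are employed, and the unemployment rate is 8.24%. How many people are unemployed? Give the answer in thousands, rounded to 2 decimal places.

About 136.16 thousand are unemployed.

Let U be the number unemployed. The labor force is E + U, and U/(E+U) = 0.0824.
So U = 0.0824 × 1,516.26 / (1 − 0.0824) = 124.9398 / 0.9176 ≈ 136.16 thousand.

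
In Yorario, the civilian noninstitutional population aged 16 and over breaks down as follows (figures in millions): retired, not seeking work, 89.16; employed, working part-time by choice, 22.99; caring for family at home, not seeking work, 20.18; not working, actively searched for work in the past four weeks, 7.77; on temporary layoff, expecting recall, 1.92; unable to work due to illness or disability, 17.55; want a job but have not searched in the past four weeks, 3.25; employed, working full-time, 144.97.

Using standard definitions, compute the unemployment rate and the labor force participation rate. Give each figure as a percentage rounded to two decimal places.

Unemployment rate ≈ 5.45%; labor force participation rate ≈ 57.72%.

Employed = 22.99 + 144.97 = 167.96 million.
Unemployed = 7.77 + 1.92 = 9.69 million (jobless and actively searching, or on temporary layoff).
Labor force = 167.96 + 9.69 = 177.65 million.
Not in labor force = 89.16 + 20.18 + 17.55 + 3.25 = 130.14 million (those not working and not actively searching are outside the labor force — including those who want a job but have given up searching).
Civilian working-age population = 177.65 + 130.14 = 307.79 million.
Unemployment rate = 9.69 / 177.65 = 5.45%.
Labor force participation rate = 177.65 / 307.79 = 57.72%.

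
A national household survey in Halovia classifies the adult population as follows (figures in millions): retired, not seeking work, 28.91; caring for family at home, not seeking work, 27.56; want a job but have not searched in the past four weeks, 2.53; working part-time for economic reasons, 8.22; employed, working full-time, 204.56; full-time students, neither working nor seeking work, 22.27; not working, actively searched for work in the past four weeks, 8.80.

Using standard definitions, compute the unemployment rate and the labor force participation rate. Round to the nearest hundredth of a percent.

Employed = 8.22 + 204.56 = 212.78 million (anyone who worked, including part-time for economic reasons, counts as employed).
Unemployed = 8.80 million.
Labor force = 212.78 + 8.80 = 221.58 million.
Not in labor force = 28.91 + 27.56 + 2.53 + 22.27 = 81.27 million (those not working and not actively searching are outside the labor force — including those who want a job but have given up searching).
Civilian working-age population = 221.58 + 81.27 = 302.85 million.
Unemployment rate = 8.80 / 221.58 = 3.97%.
Labor force participation rate = 221.58 / 302.85 = 73.16%.

Unemployment rate ≈ 3.97%; labor force participation rate ≈ 73.16%.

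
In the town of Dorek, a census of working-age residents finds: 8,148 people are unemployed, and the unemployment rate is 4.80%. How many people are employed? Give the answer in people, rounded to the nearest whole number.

About 161,602 are employed.

Labor force = U / u = 8,148 / 0.0480 ≈ 169,750.
Employed = labor force − unemployed = 169,750 − 8,148 = 161,602.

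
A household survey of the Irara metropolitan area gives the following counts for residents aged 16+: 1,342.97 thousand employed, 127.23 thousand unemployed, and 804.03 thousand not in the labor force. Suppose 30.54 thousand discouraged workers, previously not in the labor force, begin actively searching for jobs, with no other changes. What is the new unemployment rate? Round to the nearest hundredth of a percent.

Initially, labor force = 1,342.97 + 127.23 = 1,470.20 thousand, so u = 127.23/1,470.20 = 8.65%.
After the change, unemployed and labor force both rise by 30.54 → E = 1,342.97, U = 157.77, labor force = 1,500.74 thousand.
New unemployment rate = 157.77 / 1,500.74 = 10.51%.

New unemployment rate ≈ 10.51%.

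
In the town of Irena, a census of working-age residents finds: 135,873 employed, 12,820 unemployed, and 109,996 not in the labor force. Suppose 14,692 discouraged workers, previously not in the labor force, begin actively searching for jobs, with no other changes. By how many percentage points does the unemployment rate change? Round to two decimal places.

The unemployment rate changes by +8.22 percentage points.

Initially, labor force = 135,873 + 12,820 = 148,693, so u = 12,820/148,693 = 8.62%.
After the change, unemployed and labor force both rise by 14,692 → E = 135,873, U = 27,512, labor force = 163,385.
New unemployment rate = 27,512 / 163,385 = 16.84%.
Change = 16.84% − 8.62% = +8.22 percentage points.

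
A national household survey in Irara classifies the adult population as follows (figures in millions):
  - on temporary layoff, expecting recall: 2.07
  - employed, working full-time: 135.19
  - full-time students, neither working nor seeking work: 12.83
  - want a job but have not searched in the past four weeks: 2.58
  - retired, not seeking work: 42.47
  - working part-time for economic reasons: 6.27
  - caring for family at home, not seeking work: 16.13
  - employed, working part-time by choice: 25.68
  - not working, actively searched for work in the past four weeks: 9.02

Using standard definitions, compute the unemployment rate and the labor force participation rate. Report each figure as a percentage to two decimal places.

Employed = 135.19 + 6.27 + 25.68 = 167.14 million (anyone who worked, including part-time for economic reasons, counts as employed).
Unemployed = 2.07 + 9.02 = 11.09 million (jobless and actively searching, or on temporary layoff).
Labor force = 167.14 + 11.09 = 178.23 million.
Not in labor force = 12.83 + 2.58 + 42.47 + 16.13 = 74.01 million (those not working and not actively searching are outside the labor force — including those who want a job but have given up searching).
Civilian working-age population = 178.23 + 74.01 = 252.24 million.
Unemployment rate = 11.09 / 178.23 = 6.22%.
Labor force participation rate = 178.23 / 252.24 = 70.66%.

Unemployment rate ≈ 6.22%; labor force participation rate ≈ 70.66%.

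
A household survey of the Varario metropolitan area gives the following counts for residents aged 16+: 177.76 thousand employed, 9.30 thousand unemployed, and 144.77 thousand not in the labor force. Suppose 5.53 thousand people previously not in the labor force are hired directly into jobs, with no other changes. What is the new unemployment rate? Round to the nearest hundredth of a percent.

New unemployment rate ≈ 4.83%.

Initially, labor force = 177.76 + 9.30 = 187.06 thousand, so u = 9.30/187.06 = 4.97%.
After the change, employed and labor force both rise by 5.53; unemployed unchanged → E = 183.29, U = 9.30, labor force = 192.59 thousand.
New unemployment rate = 9.30 / 192.59 = 4.83%.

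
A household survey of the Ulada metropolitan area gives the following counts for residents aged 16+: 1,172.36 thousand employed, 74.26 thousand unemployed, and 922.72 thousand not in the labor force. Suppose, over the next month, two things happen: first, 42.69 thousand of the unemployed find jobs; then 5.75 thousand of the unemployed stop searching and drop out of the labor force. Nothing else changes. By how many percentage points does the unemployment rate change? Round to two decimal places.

The unemployment rate changes by −3.88 percentage points.

Initially, labor force = 1,172.36 + 74.26 = 1,246.62 thousand, so u = 74.26/1,246.62 = 5.96%.
After the first change, unemployed falls and employed rises by 42.69; labor force unchanged → E = 1,215.05, U = 31.57, labor force = 1,246.62 thousand.
After the second change, unemployed and labor force both fall by 5.75 → E = 1,215.05, U = 25.82, labor force = 1,240.87 thousand.
New unemployment rate = 25.82 / 1,240.87 = 2.08%.
Change = 2.08% − 5.96% = −3.88 percentage points.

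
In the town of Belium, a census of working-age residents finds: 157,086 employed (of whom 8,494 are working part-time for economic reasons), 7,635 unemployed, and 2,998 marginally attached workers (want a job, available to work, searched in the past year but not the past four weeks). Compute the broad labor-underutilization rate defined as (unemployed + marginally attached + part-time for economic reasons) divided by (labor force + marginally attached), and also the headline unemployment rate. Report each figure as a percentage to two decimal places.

Broad underutilization rate ≈ 11.40%; headline unemployment rate ≈ 4.64%.

Labor force = 157,086 + 7,635 = 164,721.
Numerator = 7,635 + 2,998 + 8,494 = 19,127.
Denominator = 164,721 + 2,998 = 167,719.
Broad rate = 19,127 / 167,719 = 11.40%.
Headline unemployment rate = 7,635 / 164,721 = 4.64%.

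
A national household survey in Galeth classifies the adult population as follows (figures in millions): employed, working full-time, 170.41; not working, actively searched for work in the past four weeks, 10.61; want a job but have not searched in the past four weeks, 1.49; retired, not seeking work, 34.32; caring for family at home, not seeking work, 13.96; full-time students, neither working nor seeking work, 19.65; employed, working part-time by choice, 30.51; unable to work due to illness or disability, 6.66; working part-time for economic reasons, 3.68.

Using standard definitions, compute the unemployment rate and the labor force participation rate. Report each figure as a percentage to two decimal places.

Employed = 170.41 + 30.51 + 3.68 = 204.60 million (anyone who worked, including part-time for economic reasons, counts as employed).
Unemployed = 10.61 million.
Labor force = 204.60 + 10.61 = 215.21 million.
Not in labor force = 1.49 + 34.32 + 13.96 + 19.65 + 6.66 = 76.08 million (those not working and not actively searching are outside the labor force — including those who want a job but have given up searching).
Civilian working-age population = 215.21 + 76.08 = 291.29 million.
Unemployment rate = 10.61 / 215.21 = 4.93%.
Labor force participation rate = 215.21 / 291.29 = 73.88%.

Unemployment rate ≈ 4.93%; labor force participation rate ≈ 73.88%.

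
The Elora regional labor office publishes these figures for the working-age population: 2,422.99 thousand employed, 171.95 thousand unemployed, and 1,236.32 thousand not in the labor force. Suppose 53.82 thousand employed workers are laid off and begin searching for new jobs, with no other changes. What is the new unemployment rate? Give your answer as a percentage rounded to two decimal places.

New unemployment rate ≈ 8.70%.

Initially, labor force = 2,422.99 + 171.95 = 2,594.94 thousand, so u = 171.95/2,594.94 = 6.63%.
After the change, employed falls and unemployed rises by 53.82; labor force unchanged → E = 2,369.17, U = 225.77, labor force = 2,594.94 thousand.
New unemployment rate = 225.77 / 2,594.94 = 8.70%.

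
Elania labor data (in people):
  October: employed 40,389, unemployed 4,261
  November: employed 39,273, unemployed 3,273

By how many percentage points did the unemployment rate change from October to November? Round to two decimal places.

October: labor force = 40,389 + 4,261 = 44,650; u = 4,261/44,650 = 9.54%.
November: labor force = 39,273 + 3,273 = 42,546; u = 3,273/42,546 = 7.69%.
Change = 7.69% − 9.54% = −1.85 pp.

The unemployment rate changed by −1.85 percentage points.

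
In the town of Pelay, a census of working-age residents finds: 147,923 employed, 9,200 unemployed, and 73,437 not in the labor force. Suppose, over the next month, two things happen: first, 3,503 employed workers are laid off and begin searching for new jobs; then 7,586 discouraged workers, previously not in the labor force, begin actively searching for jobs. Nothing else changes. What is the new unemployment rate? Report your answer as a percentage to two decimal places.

Initially, labor force = 147,923 + 9,200 = 157,123, so u = 9,200/157,123 = 5.86%.
After the first change, employed falls and unemployed rises by 3,503; labor force unchanged → E = 144,420, U = 12,703, labor force = 157,123.
After the second change, unemployed and labor force both rise by 7,586 → E = 144,420, U = 20,289, labor force = 164,709.
New unemployment rate = 20,289 / 164,709 = 12.32%.

New unemployment rate ≈ 12.32%.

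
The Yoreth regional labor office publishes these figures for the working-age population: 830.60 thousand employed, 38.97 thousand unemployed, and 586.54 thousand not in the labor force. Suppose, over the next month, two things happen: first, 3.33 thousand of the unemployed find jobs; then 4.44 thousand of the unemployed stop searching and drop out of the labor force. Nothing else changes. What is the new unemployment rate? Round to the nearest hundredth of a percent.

Initially, labor force = 830.60 + 38.97 = 869.57 thousand, so u = 38.97/869.57 = 4.48%.
After the first change, unemployed falls and employed rises by 3.33; labor force unchanged → E = 833.93, U = 35.64, labor force = 869.57 thousand.
After the second change, unemployed and labor force both fall by 4.44 → E = 833.93, U = 31.20, labor force = 865.13 thousand.
New unemployment rate = 31.20 / 865.13 = 3.61%.

New unemployment rate ≈ 3.61%.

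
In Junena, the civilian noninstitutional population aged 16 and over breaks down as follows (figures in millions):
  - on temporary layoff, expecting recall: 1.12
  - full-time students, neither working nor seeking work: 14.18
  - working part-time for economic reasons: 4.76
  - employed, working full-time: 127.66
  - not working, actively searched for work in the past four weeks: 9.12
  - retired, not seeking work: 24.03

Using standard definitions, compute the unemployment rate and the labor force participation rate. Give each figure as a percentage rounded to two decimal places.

Unemployment rate ≈ 7.18%; labor force participation rate ≈ 78.87%.

Employed = 4.76 + 127.66 = 132.42 million (anyone who worked, including part-time for economic reasons, counts as employed).
Unemployed = 1.12 + 9.12 = 10.24 million (jobless and actively searching, or on temporary layoff).
Labor force = 132.42 + 10.24 = 142.66 million.
Not in labor force = 14.18 + 24.03 = 38.21 million (those not working and not actively searching are outside the labor force).
Civilian working-age population = 142.66 + 38.21 = 180.87 million.
Unemployment rate = 10.24 / 142.66 = 7.18%.
Labor force participation rate = 142.66 / 180.87 = 78.87%.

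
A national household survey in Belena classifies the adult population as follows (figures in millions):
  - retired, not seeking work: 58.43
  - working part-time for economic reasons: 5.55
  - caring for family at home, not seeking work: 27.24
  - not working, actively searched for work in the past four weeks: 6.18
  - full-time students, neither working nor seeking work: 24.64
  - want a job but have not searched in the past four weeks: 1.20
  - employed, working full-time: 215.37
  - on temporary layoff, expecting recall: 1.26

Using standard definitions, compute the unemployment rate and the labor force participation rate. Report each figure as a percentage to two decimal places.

Employed = 5.55 + 215.37 = 220.92 million (anyone who worked, including part-time for economic reasons, counts as employed).
Unemployed = 6.18 + 1.26 = 7.44 million (jobless and actively searching, or on temporary layoff).
Labor force = 220.92 + 7.44 = 228.36 million.
Not in labor force = 58.43 + 27.24 + 24.64 + 1.20 = 111.51 million (those not working and not actively searching are outside the labor force — including those who want a job but have given up searching).
Civilian working-age population = 228.36 + 111.51 = 339.87 million.
Unemployment rate = 7.44 / 228.36 = 3.26%.
Labor force participation rate = 228.36 / 339.87 = 67.19%.

Unemployment rate ≈ 3.26%; labor force participation rate ≈ 67.19%.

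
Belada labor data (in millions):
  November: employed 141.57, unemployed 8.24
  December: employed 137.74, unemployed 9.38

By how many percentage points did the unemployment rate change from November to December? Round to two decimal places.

November: labor force = 141.57 + 8.24 = 149.81; u = 8.24/149.81 = 5.50%.
December: labor force = 137.74 + 9.38 = 147.12; u = 9.38/147.12 = 6.38%.
Change = 6.38% − 5.50% = +0.88 pp.

The unemployment rate changed by +0.88 percentage points.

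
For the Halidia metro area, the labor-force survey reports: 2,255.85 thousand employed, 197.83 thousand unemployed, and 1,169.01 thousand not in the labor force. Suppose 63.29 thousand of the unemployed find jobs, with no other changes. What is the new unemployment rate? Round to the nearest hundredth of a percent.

New unemployment rate ≈ 5.48%.

Initially, labor force = 2,255.85 + 197.83 = 2,453.68 thousand, so u = 197.83/2,453.68 = 8.06%.
After the change, unemployed falls and employed rises by 63.29; labor force unchanged → E = 2,319.14, U = 134.54, labor force = 2,453.68 thousand.
New unemployment rate = 134.54 / 2,453.68 = 5.48%.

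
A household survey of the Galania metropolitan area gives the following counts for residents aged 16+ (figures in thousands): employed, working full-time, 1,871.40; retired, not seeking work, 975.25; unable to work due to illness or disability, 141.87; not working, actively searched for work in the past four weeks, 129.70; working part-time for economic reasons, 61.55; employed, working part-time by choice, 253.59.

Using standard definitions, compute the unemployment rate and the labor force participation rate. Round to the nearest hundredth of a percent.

Employed = 1,871.40 + 61.55 + 253.59 = 2,186.54 thousand (anyone who worked, including part-time for economic reasons, counts as employed).
Unemployed = 129.70 thousand.
Labor force = 2,186.54 + 129.70 = 2,316.24 thousand.
Not in labor force = 975.25 + 141.87 = 1,117.12 thousand (those not working and not actively searching are outside the labor force).
Civilian working-age population = 2,316.24 + 1,117.12 = 3,433.36 thousand.
Unemployment rate = 129.70 / 2,316.24 = 5.60%.
Labor force participation rate = 2,316.24 / 3,433.36 = 67.46%.

Unemployment rate ≈ 5.60%; labor force participation rate ≈ 67.46%.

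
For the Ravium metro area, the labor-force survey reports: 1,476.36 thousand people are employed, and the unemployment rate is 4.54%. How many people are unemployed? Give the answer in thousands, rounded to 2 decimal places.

About 70.21 thousand are unemployed.

Let U be the number unemployed. The labor force is E + U, and U/(E+U) = 0.0454.
So U = 0.0454 × 1,476.36 / (1 − 0.0454) = 67.0267 / 0.9546 ≈ 70.21 thousand.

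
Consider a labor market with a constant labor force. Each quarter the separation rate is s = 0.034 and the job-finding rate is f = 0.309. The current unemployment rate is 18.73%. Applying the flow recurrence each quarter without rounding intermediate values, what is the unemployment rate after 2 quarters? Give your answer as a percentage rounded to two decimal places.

Unemployment rate after two quarters ≈ 13.72%.

With a fixed labor force, u_{t+1} = u_t + s·(1−u_t) − f·u_t = u_t·(1−s−f) + s.
Here 1−s−f = 0.657 and s = 0.034.
u_1 = 0.187300 × 0.657 + 0.034 = 0.157056.
u_2 = 0.157056 × 0.657 + 0.034 = 0.137186.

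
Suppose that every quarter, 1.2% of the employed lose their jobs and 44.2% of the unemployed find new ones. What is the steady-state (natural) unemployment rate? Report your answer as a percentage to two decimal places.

Steady-state unemployment rate ≈ 2.64%.

At steady state the flows balance: s·E = f·U, so U/(E+U) = s/(s+f).
u* = 1.2 / (1.2 + 44.2) = 1.2 / 45.40 = 2.64%.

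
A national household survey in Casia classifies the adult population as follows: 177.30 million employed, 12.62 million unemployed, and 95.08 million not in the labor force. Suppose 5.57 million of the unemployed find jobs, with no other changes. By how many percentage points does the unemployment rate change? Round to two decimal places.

Initially, labor force = 177.30 + 12.62 = 189.92 million, so u = 12.62/189.92 = 6.64%.
After the change, unemployed falls and employed rises by 5.57; labor force unchanged → E = 182.87, U = 7.05, labor force = 189.92 million.
New unemployment rate = 7.05 / 189.92 = 3.71%.
Change = 3.71% − 6.64% = −2.93 percentage points.

The unemployment rate changes by −2.93 percentage points.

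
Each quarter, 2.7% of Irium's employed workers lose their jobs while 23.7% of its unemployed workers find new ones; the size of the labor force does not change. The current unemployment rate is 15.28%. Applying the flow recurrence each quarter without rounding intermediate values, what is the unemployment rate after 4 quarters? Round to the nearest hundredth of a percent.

With a fixed labor force, u_{t+1} = u_t + s·(1−u_t) − f·u_t = u_t·(1−s−f) + s.
Here 1−s−f = 0.736 and s = 0.027.
u_1 = 0.152800 × 0.736 + 0.027 = 0.139461.
u_2 = 0.139461 × 0.736 + 0.027 = 0.129643.
u_3 = 0.129643 × 0.736 + 0.027 = 0.122417.
u_4 = 0.122417 × 0.736 + 0.027 = 0.117099.

Unemployment rate after four quarters ≈ 11.71%.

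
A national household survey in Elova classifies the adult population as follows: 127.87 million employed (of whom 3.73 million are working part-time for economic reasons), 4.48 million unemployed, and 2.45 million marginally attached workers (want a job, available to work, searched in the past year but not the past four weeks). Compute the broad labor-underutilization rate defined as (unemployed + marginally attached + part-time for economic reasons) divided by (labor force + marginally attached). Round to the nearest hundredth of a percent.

Broad underutilization rate ≈ 7.91%.

Labor force = 127.87 + 4.48 = 132.35 million.
Numerator = 4.48 + 2.45 + 3.73 = 10.66 million.
Denominator = 132.35 + 2.45 = 134.80 million.
Broad rate = 10.66 / 134.80 = 7.91%.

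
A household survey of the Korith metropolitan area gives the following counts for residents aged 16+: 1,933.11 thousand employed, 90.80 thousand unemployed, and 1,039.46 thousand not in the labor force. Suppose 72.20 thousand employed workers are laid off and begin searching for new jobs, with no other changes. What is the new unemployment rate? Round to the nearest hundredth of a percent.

Initially, labor force = 1,933.11 + 90.80 = 2,023.91 thousand, so u = 90.80/2,023.91 = 4.49%.
After the change, employed falls and unemployed rises by 72.20; labor force unchanged → E = 1,860.91, U = 163.00, labor force = 2,023.91 thousand.
New unemployment rate = 163.00 / 2,023.91 = 8.05%.

New unemployment rate ≈ 8.05%.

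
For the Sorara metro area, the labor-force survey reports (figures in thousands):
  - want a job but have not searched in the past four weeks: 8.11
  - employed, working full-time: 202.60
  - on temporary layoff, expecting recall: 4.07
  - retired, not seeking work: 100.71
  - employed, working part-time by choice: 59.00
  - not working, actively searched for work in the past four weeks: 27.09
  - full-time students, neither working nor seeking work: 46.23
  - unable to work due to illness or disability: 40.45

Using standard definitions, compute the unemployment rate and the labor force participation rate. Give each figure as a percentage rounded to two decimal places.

Unemployment rate ≈ 10.64%; labor force participation rate ≈ 59.96%.

Employed = 202.60 + 59.00 = 261.60 thousand.
Unemployed = 4.07 + 27.09 = 31.16 thousand (jobless and actively searching, or on temporary layoff).
Labor force = 261.60 + 31.16 = 292.76 thousand.
Not in labor force = 8.11 + 100.71 + 46.23 + 40.45 = 195.50 thousand (those not working and not actively searching are outside the labor force — including those who want a job but have given up searching).
Civilian working-age population = 292.76 + 195.50 = 488.26 thousand.
Unemployment rate = 31.16 / 292.76 = 10.64%.
Labor force participation rate = 292.76 / 488.26 = 59.96%.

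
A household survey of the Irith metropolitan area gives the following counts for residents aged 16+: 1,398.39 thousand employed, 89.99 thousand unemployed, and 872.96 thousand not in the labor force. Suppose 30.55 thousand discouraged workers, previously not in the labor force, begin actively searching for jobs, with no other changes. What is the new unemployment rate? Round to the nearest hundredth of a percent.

Initially, labor force = 1,398.39 + 89.99 = 1,488.38 thousand, so u = 89.99/1,488.38 = 6.05%.
After the change, unemployed and labor force both rise by 30.55 → E = 1,398.39, U = 120.54, labor force = 1,518.93 thousand.
New unemployment rate = 120.54 / 1,518.93 = 7.94%.

New unemployment rate ≈ 7.94%.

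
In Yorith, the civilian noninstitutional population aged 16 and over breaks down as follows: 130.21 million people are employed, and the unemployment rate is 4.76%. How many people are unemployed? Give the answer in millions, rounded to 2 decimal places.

About 6.51 million are unemployed.

Let U be the number unemployed. The labor force is E + U, and U/(E+U) = 0.0476.
So U = 0.0476 × 130.21 / (1 − 0.0476) = 6.1980 / 0.9524 ≈ 6.51 million.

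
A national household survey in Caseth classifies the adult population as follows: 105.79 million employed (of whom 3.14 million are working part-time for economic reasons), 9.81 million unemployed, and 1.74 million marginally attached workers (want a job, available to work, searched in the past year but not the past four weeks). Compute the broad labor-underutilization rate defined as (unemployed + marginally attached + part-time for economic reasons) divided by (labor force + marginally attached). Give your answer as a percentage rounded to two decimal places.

Labor force = 105.79 + 9.81 = 115.60 million.
Numerator = 9.81 + 1.74 + 3.14 = 14.69 million.
Denominator = 115.60 + 1.74 = 117.34 million.
Broad rate = 14.69 / 117.34 = 12.52%.

Broad underutilization rate ≈ 12.52%.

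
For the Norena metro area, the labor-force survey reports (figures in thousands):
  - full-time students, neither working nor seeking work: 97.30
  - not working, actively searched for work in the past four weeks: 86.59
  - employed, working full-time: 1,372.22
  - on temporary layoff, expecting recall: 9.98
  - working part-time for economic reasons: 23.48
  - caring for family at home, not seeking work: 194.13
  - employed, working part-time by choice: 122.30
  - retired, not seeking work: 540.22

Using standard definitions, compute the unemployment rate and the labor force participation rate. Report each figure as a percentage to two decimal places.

Employed = 1,372.22 + 23.48 + 122.30 = 1,518.00 thousand (anyone who worked, including part-time for economic reasons, counts as employed).
Unemployed = 86.59 + 9.98 = 96.57 thousand (jobless and actively searching, or on temporary layoff).
Labor force = 1,518.00 + 96.57 = 1,614.57 thousand.
Not in labor force = 97.30 + 194.13 + 540.22 = 831.65 thousand (those not working and not actively searching are outside the labor force).
Civilian working-age population = 1,614.57 + 831.65 = 2,446.22 thousand.
Unemployment rate = 96.57 / 1,614.57 = 5.98%.
Labor force participation rate = 1,614.57 / 2,446.22 = 66.00%.

Unemployment rate ≈ 5.98%; labor force participation rate ≈ 66.00%.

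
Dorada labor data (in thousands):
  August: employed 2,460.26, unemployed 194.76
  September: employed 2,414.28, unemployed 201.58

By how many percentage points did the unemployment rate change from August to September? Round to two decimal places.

The unemployment rate changed by +0.37 percentage points.

August: labor force = 2,460.26 + 194.76 = 2,655.02; u = 194.76/2,655.02 = 7.34%.
September: labor force = 2,414.28 + 201.58 = 2,615.86; u = 201.58/2,615.86 = 7.71%.
Change = 7.71% − 7.34% = +0.37 pp.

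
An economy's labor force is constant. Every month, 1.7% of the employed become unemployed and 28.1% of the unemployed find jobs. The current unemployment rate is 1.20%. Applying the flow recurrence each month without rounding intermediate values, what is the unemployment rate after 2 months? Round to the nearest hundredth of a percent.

With a fixed labor force, u_{t+1} = u_t + s·(1−u_t) − f·u_t = u_t·(1−s−f) + s.
Here 1−s−f = 0.702 and s = 0.017.
u_1 = 0.012000 × 0.702 + 0.017 = 0.025424.
u_2 = 0.025424 × 0.702 + 0.017 = 0.034848.

Unemployment rate after two months ≈ 3.48%.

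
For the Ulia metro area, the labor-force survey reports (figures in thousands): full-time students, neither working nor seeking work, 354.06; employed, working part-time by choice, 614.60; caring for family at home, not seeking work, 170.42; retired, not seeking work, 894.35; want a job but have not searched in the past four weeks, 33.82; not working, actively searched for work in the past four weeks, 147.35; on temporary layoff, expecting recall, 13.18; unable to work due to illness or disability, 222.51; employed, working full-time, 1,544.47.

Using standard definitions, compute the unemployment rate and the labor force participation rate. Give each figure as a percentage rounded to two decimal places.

Employed = 614.60 + 1,544.47 = 2,159.07 thousand.
Unemployed = 147.35 + 13.18 = 160.53 thousand (jobless and actively searching, or on temporary layoff).
Labor force = 2,159.07 + 160.53 = 2,319.60 thousand.
Not in labor force = 354.06 + 170.42 + 894.35 + 33.82 + 222.51 = 1,675.16 thousand (those not working and not actively searching are outside the labor force — including those who want a job but have given up searching).
Civilian working-age population = 2,319.60 + 1,675.16 = 3,994.76 thousand.
Unemployment rate = 160.53 / 2,319.60 = 6.92%.
Labor force participation rate = 2,319.60 / 3,994.76 = 58.07%.

Unemployment rate ≈ 6.92%; labor force participation rate ≈ 58.07%.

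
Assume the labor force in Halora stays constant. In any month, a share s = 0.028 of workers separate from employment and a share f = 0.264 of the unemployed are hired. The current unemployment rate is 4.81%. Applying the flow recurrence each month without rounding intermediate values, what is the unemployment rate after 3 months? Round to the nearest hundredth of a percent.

Unemployment rate after three months ≈ 7.89%.

With a fixed labor force, u_{t+1} = u_t + s·(1−u_t) − f·u_t = u_t·(1−s−f) + s.
Here 1−s−f = 0.708 and s = 0.028.
u_1 = 0.048100 × 0.708 + 0.028 = 0.062055.
u_2 = 0.062055 × 0.708 + 0.028 = 0.071935.
u_3 = 0.071935 × 0.708 + 0.028 = 0.078930.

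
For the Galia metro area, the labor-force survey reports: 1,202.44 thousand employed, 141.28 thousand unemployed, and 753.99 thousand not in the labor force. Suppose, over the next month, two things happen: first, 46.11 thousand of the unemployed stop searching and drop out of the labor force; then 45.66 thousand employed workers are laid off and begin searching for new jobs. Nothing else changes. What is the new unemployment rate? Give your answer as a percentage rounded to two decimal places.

Initially, labor force = 1,202.44 + 141.28 = 1,343.72 thousand, so u = 141.28/1,343.72 = 10.51%.
After the first change, unemployed and labor force both fall by 46.11 → E = 1,202.44, U = 95.17, labor force = 1,297.61 thousand.
After the second change, employed falls and unemployed rises by 45.66; labor force unchanged → E = 1,156.78, U = 140.83, labor force = 1,297.61 thousand.
New unemployment rate = 140.83 / 1,297.61 = 10.85%.

New unemployment rate ≈ 10.85%.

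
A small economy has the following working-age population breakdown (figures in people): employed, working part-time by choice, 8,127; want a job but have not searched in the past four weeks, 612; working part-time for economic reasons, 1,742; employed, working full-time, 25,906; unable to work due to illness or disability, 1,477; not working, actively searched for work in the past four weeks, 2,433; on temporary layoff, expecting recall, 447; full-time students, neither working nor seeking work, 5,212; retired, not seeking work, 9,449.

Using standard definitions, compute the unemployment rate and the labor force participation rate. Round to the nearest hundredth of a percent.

Employed = 8,127 + 1,742 + 25,906 = 35,775 (anyone who worked, including part-time for economic reasons, counts as employed).
Unemployed = 2,433 + 447 = 2,880 (jobless and actively searching, or on temporary layoff).
Labor force = 35,775 + 2,880 = 38,655.
Not in labor force = 612 + 1,477 + 5,212 + 9,449 = 16,750 (those not working and not actively searching are outside the labor force — including those who want a job but have given up searching).
Civilian working-age population = 38,655 + 16,750 = 55,405.
Unemployment rate = 2,880 / 38,655 = 7.45%.
Labor force participation rate = 38,655 / 55,405 = 69.77%.

Unemployment rate ≈ 7.45%; labor force participation rate ≈ 69.77%.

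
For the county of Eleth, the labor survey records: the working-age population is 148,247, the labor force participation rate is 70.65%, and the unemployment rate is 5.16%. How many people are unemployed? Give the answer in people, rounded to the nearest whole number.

About 5,404 are unemployed.

Labor force = 0.7065 × 148,247 = 104,737.
Unemployed = 0.0516 × 104,737 ≈ 5,404.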